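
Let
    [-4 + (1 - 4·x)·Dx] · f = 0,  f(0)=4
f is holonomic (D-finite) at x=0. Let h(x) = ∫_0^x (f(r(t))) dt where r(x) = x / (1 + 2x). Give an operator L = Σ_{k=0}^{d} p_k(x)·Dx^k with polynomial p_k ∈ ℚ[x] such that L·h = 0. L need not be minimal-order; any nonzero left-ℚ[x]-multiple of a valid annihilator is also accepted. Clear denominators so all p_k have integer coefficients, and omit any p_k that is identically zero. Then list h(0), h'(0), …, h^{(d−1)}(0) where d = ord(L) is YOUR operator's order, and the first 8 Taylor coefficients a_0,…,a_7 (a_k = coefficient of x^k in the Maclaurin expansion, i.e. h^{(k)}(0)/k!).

L = 4·Dx + (-1 + 4·x^2)·Dx^2  (order 2).
h: a_k = 0, 4, 8, 32/3, 16, 128/5, 128/3, 512/7, …
ICs: h(0) = 0, h′(0) = 4.

f: a_k = 4, 16, 64, 256, 1024, 4096, 16384, 65536, …
h₀=f(r): pull back L_f along r ⇒ L₀.
h=∫₀ˣh₀: take L = L₀·Dx.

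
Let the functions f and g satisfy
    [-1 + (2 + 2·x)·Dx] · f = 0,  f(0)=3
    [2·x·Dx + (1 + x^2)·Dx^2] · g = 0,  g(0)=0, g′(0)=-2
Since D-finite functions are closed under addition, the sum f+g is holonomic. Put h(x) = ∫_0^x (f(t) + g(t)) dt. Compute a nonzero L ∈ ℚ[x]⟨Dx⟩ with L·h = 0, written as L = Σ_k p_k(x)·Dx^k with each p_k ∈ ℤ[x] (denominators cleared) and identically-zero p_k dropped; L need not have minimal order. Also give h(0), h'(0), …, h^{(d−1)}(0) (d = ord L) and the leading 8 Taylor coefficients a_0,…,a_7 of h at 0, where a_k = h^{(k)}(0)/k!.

L = (-4 - 10·x + 12·x^2 + 6·x^3)·Dx^2 + (-11 - 16·x + 10·x^2 + 48·x^3 + 21·x^4)·Dx^3 + (-2 + 6·x + 12·x^2 + 12·x^3 + 14·x^4 + 6·x^5)·Dx^4  (order 4).
h: a_k = 0, 3, -1/4, -1/8, 41/192, -3/128, -407/7680, -9/1024, …
ICs: h(0) = 0, h′(0) = 3, h′′(0) = -1/2, h′′′(0) = -3/4.

f: a_k = 3, 3/2, -3/8, 3/16, -15/128, 21/256, -63/1024, 99/2048, …
g: a_k = 0, -2, 0, 2/3, 0, -2/5, 0, 2/7, …
L₀ := lclm(L_f,L_g); ord L₀ ≤ 1+2.
h=∫₀ˣh₀: take L = L₀·Dx.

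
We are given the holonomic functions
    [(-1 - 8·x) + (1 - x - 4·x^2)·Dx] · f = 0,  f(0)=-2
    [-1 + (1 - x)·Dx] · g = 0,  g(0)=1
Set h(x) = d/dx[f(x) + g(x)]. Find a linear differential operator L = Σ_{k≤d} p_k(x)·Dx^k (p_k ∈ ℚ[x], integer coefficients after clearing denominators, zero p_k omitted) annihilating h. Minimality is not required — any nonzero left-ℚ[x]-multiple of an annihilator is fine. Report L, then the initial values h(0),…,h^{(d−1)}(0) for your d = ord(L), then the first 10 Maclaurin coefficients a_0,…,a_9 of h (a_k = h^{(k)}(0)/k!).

L = (-6 - 96·x - 384·x^3 + 96·x^4) + (6 + 42·x - 24·x^2 + 144·x^3 - 372·x^4 + 96·x^5)·Dx + (-1 + 2·x - 9·x^2 + 24·x^3 + 28·x^4 - 60·x^5 + 16·x^6)·Dx^2  (order 2).
h: a_k = -1, -18, -51, -228, -645, -2166, -6167, -18632, -52713, -151770, …
ICs: h(0) = -1, h′(0) = -18.

f: a_k = -2, -2, -10, -18, -58, -130, -362, -882, -2330, -5858, …
g: a_k = 1, 1, 1, 1, 1, 1, 1, 1, 1, 1, …
L₀ := lclm(L_f,L_g); ord L₀ ≤ 1+1.
h=h₀': d/dx-closure on L₀ ⇒ L.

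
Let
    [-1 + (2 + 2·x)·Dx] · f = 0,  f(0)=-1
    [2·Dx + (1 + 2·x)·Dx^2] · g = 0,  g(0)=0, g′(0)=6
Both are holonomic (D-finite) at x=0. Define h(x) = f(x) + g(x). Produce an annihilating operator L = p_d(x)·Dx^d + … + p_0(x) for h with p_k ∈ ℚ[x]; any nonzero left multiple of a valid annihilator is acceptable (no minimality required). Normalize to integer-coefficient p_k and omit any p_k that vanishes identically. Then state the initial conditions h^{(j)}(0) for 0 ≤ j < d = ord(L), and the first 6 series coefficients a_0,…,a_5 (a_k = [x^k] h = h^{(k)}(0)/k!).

L = (10 + 4·x)·Dx + (29 + 52·x + 20·x^2)·Dx^2 + (6 + 22·x + 24·x^2 + 8·x^3)·Dx^3  (order 3).
h: a_k = -1, 11/2, -47/8, 127/16, -1531/128, 24541/1280, …
ICs: h(0) = -1, h′(0) = 11/2, h′′(0) = -47/4.

f: a_k = -1, -1/2, 1/8, -1/16, 5/128, -7/256, …
g: a_k = 0, 6, -6, 8, -12, 96/5, …
Weyl lclm of L_f,L_g ⇒ L₀ (ord ≤ 3).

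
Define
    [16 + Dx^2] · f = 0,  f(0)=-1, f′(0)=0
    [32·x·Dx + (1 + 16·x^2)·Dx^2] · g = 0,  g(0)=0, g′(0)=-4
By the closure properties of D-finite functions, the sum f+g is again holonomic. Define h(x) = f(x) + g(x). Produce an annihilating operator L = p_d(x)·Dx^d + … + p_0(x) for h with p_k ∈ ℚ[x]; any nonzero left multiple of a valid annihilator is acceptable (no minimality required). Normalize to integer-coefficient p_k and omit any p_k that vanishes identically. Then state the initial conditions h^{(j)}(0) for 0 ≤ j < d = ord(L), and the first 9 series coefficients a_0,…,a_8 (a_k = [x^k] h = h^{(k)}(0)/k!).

L = (-5632·x + 114688·x^3 + 131072·x^5)·Dx + (-16 + 1792·x^2 + 36864·x^4 + 65536·x^6)·Dx^2 + (-352·x + 7168·x^3 + 8192·x^5)·Dx^3 + (-1 + 112·x^2 + 2304·x^4 + 4096·x^6)·Dx^4  (order 4).
h: a_k = -1, -4, 8, 64/3, -32/3, -1024/5, 256/45, 16384/7, -512/315, …
ICs: h(0) = -1, h′(0) = -4, h′′(0) = 16, h′′′(0) = 128.

f: a_k = -1, 0, 8, 0, -32/3, 0, 256/45, 0, -512/315, …
g: a_k = 0, -4, 0, 64/3, 0, -1024/5, 0, 16384/7, 0, …
L₀ := lclm(L_f,L_g); ord L₀ ≤ 2+2.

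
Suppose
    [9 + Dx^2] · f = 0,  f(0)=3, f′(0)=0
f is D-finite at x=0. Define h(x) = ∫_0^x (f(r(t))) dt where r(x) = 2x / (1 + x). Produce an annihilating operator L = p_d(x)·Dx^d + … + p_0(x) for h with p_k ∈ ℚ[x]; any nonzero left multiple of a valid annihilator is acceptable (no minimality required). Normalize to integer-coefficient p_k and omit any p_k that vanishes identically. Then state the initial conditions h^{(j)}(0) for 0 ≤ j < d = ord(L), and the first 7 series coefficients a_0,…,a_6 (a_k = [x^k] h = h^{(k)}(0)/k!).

L = 36·Dx + (2 + 6·x + 6·x^2 + 2·x^3)·Dx^2 + (1 + 4·x + 6·x^2 + 4·x^3 + x^4)·Dx^3  (order 3).
h: a_k = 0, 3, 0, -18, 27, 0, -72, …
ICs: h(0) = 0, h′(0) = 3, h′′(0) = 0.

f: a_k = 3, 0, -27/2, 0, 81/8, 0, -243/80, …
Substitute x→r, Dx→(1/r')Dx; clear ⇒ L₀.
Integrate: L := L₀·Dx.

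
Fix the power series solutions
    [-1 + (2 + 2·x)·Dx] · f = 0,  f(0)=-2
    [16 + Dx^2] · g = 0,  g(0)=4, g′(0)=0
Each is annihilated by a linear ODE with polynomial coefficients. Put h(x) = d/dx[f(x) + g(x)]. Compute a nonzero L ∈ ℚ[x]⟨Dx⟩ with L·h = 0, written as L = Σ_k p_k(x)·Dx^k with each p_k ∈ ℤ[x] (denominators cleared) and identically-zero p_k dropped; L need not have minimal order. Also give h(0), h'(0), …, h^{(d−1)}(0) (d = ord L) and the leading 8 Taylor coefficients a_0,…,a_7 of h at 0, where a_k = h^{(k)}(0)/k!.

L = (-1264 - 2048·x - 1024·x^2) + (-2144 - 6240·x - 6144·x^2 - 2048·x^3)·Dx + (-79 - 128·x - 64·x^2)·Dx^2 + (-134 - 390·x - 384·x^2 - 128·x^3)·Dx^3  (order 3).
h: a_k = -1, -127/2, -3/8, 8207/48, -35/128, -523343/3840, -231/1024, 33689567/645120, …
ICs: h(0) = -1, h′(0) = -127/2, h′′(0) = -3/4.

f: a_k = -2, -1, 1/4, -1/8, 5/64, -7/128, 21/512, -33/1024, …
g: a_k = 4, 0, -32, 0, 128/3, 0, -1024/45, 0, …
Weyl lclm of L_f,L_g ⇒ L₀ (ord ≤ 3).
h₀' ⇒ L via d/dx closure of L₀.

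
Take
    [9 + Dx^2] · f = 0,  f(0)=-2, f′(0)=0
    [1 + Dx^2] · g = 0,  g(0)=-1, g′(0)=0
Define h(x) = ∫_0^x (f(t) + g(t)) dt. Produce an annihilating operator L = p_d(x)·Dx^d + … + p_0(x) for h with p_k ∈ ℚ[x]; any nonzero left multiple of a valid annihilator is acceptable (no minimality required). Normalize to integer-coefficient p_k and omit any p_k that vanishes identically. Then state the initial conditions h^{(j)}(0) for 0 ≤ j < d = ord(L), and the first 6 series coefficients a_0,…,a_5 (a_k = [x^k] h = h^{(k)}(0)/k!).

L = 9·Dx + 10·Dx^3 + Dx^5  (order 5).
h: a_k = 0, -3, 0, 19/6, 0, -163/120, …
ICs: h(0) = 0, h′(0) = -3, h′′(0) = 0, h′′′(0) = 19, h′′′′(0) = 0.

f: a_k = -2, 0, 9, 0, -27/4, 0, …
g: a_k = -1, 0, 1/2, 0, -1/24, 0, …
Weyl lclm of L_f,L_g ⇒ L₀ (ord ≤ 4).
∫: right-multiply L₀ by Dx.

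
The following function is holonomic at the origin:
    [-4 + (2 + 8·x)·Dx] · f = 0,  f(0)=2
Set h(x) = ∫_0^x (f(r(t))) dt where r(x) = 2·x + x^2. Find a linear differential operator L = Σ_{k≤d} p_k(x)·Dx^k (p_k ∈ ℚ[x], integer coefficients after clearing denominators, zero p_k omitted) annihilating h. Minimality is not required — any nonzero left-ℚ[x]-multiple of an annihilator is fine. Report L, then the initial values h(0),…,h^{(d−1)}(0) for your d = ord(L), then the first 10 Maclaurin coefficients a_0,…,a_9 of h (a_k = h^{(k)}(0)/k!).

f: a_k = 2, 4, -4, 8, -20, 56, -168, 528, -1716, 5720, …
L₀ from L_f via x↦r, Dx↦r'^{-1}Dx.
h=∫h₀ ⇒ L = L₀·Dx.
L = (-4 - 4·x)·Dx + (1 + 8·x + 4·x^2)·Dx^2  (order 2).
h: a_k = 0, 2, 4, -4, 12, -228/5, 200, -6744/7, 4956, -80284/3, …
ICs: h(0) = 0, h′(0) = 2.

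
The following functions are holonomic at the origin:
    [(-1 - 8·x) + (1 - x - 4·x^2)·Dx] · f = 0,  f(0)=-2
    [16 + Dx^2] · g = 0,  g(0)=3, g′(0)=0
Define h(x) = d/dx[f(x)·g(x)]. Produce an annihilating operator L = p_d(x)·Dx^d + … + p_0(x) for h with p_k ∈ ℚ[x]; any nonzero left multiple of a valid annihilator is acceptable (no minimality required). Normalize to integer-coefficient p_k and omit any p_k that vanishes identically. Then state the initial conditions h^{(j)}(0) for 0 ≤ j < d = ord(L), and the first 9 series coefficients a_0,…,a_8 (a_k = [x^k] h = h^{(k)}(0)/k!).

f: a_k = -2, -2, -10, -18, -58, -130, -362, -882, -2330, …
g: a_k = 3, 0, -24, 0, 32, 0, -256/15, 0, 512/105, …
L₀ := L_f ⊗_s L_g (sym. prod.), ord ≤ 2.
h₀' ⇒ L via d/dx closure of L₀.
L = (-12 - 64·x - 224·x^2 + 256·x^3 + 512·x^4) + (-1 - 4·x + 48·x^2 + 128·x^3)·Dx + (1 - 3·x - 10·x^2 + 16·x^3 + 32·x^4)·Dx^2  (order 2).
h: a_k = -6, 36, -18, 8, -110, 604/5, -7126/15, 816/35, -84594/35, …
ICs: h(0) = -6, h′(0) = 36.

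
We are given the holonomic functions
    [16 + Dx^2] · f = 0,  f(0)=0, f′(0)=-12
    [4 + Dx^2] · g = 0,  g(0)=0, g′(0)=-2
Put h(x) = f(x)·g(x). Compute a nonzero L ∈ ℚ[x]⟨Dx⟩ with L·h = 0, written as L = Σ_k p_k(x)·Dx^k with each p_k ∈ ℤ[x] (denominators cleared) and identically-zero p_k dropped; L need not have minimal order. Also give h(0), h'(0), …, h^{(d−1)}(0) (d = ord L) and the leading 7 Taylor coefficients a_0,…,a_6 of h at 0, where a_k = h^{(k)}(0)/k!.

f: a_k = 0, -12, 0, 32, 0, -128/5, 0, …
g: a_k = 0, -2, 0, 4/3, 0, -4/15, 0, …
Sym-product of L_f,L_g gives L₀ (≤ ord 4).
L = 144 + 40·Dx^2 + Dx^4  (order 4).
h: a_k = 0, 0, 24, 0, -80, 0, 1456/15, …
ICs: h(0) = 0, h′(0) = 0, h′′(0) = 48, h′′′(0) = 0.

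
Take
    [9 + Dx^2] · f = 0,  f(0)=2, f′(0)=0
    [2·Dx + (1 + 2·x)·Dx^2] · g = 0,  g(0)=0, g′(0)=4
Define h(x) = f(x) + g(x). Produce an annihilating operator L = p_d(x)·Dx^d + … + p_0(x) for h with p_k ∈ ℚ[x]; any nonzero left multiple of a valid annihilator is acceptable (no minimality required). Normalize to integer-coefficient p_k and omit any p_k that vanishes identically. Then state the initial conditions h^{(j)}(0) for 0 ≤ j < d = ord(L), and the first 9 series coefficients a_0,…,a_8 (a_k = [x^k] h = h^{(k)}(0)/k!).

f: a_k = 2, 0, -9, 0, 27/4, 0, -81/40, 0, 729/2240, …
g: a_k = 0, 4, -4, 16/3, -8, 64/5, -64/3, 256/7, -64, …
f+g: L₀ = lclm(L_f,L_g), ord ≤ 2+2.
L = (594 + 648·x + 648·x^2)·Dx + (153 + 630·x + 972·x^2 + 648·x^3)·Dx^2 + (66 + 72·x + 72·x^2)·Dx^3 + (17 + 70·x + 108·x^2 + 72·x^3)·Dx^4  (order 4).
h: a_k = 2, 4, -13, 16/3, -5/4, 64/5, -2803/120, 256/7, -142631/2240, …
ICs: h(0) = 2, h′(0) = 4, h′′(0) = -26, h′′′(0) = 32.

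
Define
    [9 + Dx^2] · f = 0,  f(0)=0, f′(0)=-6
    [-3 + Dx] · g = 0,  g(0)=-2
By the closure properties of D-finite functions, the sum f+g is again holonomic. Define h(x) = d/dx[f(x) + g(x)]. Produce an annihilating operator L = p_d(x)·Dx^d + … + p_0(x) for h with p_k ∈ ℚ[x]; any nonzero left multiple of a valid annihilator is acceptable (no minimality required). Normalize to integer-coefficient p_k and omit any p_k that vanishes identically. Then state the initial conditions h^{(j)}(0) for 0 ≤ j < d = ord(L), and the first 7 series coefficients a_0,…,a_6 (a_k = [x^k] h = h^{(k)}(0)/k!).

L = 27 - 9·Dx + 3·Dx^2 - Dx^3  (order 3).
h: a_k = -12, -18, 0, -27, -81/2, -243/20, 0, …
ICs: h(0) = -12, h′(0) = -18, h′′(0) = 0.

f: a_k = 0, -6, 0, 9, 0, -81/20, 0, …
g: a_k = -2, -6, -9, -9, -27/4, -81/20, -81/40, …
Sum ⇒ L₀ = lclm(L_f,L_g) in ℚ(x)⟨Dx⟩.
h=h₀': d/dx-closure on L₀ ⇒ L.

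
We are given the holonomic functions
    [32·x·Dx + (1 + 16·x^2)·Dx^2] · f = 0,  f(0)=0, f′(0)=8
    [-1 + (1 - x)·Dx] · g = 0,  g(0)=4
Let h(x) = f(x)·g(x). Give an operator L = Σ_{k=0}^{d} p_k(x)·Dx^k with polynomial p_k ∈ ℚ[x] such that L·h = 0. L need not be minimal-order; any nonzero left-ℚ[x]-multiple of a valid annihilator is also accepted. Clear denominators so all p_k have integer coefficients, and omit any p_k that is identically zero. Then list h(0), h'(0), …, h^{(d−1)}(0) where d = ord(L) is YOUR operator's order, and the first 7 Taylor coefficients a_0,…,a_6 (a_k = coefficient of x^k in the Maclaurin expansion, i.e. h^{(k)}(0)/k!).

L = 32·x + (2 - 32·x + 64·x^2)·Dx + (-1 + x - 16·x^2 + 16·x^3)·Dx^2  (order 2).
h: a_k = 0, 32, 32, -416/3, -416/3, 22496/15, 22496/15, …
ICs: h(0) = 0, h′(0) = 32.

f: a_k = 0, 8, 0, -128/3, 0, 2048/5, 0, …
g: a_k = 4, 4, 4, 4, 4, 4, 4, …
h₀=f·g: eliminate ⇒ L₀, order ≤ 2·1.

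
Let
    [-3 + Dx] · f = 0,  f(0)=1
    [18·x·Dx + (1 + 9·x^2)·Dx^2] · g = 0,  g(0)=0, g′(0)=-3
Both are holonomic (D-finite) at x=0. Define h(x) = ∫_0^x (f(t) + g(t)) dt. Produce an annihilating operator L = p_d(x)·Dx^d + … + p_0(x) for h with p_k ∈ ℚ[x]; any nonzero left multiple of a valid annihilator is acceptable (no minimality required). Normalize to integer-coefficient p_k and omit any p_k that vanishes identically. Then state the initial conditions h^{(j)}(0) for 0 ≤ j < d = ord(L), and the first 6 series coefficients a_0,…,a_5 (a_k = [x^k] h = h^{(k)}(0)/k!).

f: a_k = 1, 3, 9/2, 9/2, 27/8, 81/40, …
g: a_k = 0, -3, 0, 9, 0, -243/5, …
f+g: L₀ = lclm(L_f,L_g), ord ≤ 1+2.
h=∫₀ˣh₀: take L = L₀·Dx.
L = (18 - 108·x - 162·x^2)·Dx^2 + (-9 + 27·x + 27·x^2 - 81·x^3)·Dx^3 + (1 + 3·x + 9·x^2 + 27·x^3)·Dx^4  (order 4).
h: a_k = 0, 1, 0, 3/2, 27/8, 27/40, …
ICs: h(0) = 0, h′(0) = 1, h′′(0) = 0, h′′′(0) = 9.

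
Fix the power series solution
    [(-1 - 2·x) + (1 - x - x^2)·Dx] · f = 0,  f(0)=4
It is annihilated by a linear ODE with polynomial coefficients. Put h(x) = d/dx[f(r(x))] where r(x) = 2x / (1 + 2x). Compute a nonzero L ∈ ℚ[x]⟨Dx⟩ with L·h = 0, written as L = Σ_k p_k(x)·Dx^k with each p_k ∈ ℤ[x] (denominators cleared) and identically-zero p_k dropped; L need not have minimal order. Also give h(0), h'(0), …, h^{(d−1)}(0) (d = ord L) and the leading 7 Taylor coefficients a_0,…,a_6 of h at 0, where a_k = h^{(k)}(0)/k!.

f: a_k = 4, 4, 8, 12, 20, 32, 52, …
h₀=f(r): pull back L_f along r ⇒ L₀.
Differentiate: ansatz ord ≤ ord L₀ ⇒ L.
L = (4 + 24·x + 96·x^2 + 96·x^3) + (-1 - 10·x - 24·x^2 + 8·x^3 + 48·x^4)·Dx  (order 1).
h: a_k = 8, 32, 0, 256, -640, 3072, -10752, …
ICs: h(0) = 8.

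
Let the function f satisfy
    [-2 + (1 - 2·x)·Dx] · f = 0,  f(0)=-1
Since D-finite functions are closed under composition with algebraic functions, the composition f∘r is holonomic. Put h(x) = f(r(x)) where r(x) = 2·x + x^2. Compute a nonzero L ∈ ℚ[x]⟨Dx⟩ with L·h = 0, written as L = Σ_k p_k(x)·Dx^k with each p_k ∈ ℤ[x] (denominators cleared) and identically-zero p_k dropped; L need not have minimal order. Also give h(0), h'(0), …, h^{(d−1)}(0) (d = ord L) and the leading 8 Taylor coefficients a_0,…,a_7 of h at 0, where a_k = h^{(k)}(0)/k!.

L = (4 + 4·x) + (-1 + 4·x + 2·x^2)·Dx  (order 1).
h: a_k = -1, -4, -18, -80, -356, -1584, -7048, -31360, …
ICs: h(0) = -1.

f: a_k = -1, -2, -4, -8, -16, -32, -64, -128, …
Change of var in L_f (x↦r) gives L₀.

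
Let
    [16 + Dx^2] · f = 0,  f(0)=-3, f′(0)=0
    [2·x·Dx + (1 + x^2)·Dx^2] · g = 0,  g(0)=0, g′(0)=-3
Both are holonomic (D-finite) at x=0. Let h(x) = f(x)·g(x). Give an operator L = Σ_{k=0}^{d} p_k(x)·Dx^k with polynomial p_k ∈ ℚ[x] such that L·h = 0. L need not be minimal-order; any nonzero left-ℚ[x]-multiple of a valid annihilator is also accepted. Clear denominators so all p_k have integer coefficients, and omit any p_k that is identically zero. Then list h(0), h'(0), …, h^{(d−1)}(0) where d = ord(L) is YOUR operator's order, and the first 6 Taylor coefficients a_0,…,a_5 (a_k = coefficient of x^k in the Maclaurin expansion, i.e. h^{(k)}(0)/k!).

L = (5440 + 19136·x^2 + 25856·x^4 + 16384·x^6 + 4096·x^8) + (1152·x + 3200·x^3 + 3072·x^5 + 1024·x^7)·Dx + (612 + 2252·x^2 + 3168·x^4 + 2048·x^6 + 512·x^8)·Dx^2 + (72·x + 200·x^3 + 192·x^5 + 64·x^7)·Dx^3 + (17 + 66·x^2 + 97·x^4 + 64·x^6 + 16·x^8)·Dx^4  (order 4).
h: a_k = 0, 9, 0, -75, 0, 609/5, …
ICs: h(0) = 0, h′(0) = 9, h′′(0) = 0, h′′′(0) = -450.

f: a_k = -3, 0, 24, 0, -32, 0, …
g: a_k = 0, -3, 0, 1, 0, -3/5, …
Product ⇒ symmetric product L₀, ord ≤ 4.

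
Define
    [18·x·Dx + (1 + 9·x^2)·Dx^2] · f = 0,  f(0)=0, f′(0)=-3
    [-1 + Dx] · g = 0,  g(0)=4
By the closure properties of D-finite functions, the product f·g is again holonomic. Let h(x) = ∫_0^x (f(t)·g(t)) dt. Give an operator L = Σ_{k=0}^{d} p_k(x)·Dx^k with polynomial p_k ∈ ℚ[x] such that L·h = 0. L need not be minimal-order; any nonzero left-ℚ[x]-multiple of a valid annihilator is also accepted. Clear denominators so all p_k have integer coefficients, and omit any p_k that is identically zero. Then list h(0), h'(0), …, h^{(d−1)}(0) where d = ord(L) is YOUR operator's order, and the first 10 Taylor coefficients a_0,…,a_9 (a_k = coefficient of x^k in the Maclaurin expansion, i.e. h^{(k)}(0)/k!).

f: a_k = 0, -3, 0, 9, 0, -243/5, 0, 2187/7, 0, -2187, …
g: a_k = 4, 4, 2, 2/3, 1/6, 1/30, 1/180, 1/1260, 1/10080, 1/90720, …
f·g: L₀ = L_f ⊗_s L_g, ord ≤ 2·1.
Integrate: L := L₀·Dx.
L = (1 - 18·x + 9·x^2)·Dx + (-2 + 18·x - 18·x^2)·Dx^2 + (1 + 9·x^2)·Dx^3  (order 3).
h: a_k = 0, 0, -6, -4, 15/2, 34/5, -1769/60, -377/14, 484679/3360, 511397/3780, …
ICs: h(0) = 0, h′(0) = 0, h′′(0) = -12.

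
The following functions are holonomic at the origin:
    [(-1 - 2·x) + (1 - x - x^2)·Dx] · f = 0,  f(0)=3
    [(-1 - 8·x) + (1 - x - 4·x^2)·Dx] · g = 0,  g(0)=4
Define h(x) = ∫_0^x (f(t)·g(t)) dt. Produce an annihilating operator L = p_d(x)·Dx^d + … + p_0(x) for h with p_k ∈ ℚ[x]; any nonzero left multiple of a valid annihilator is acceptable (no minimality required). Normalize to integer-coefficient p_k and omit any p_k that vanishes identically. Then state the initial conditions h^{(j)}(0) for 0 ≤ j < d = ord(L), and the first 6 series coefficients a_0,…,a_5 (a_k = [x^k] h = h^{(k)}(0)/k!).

L = (-2 - 8·x + 15·x^2 + 16·x^3)·Dx + (1 - 2·x - 4·x^2 + 5·x^3 + 4·x^4)·Dx^2  (order 2).
h: a_k = 0, 12, 12, 32, 57, 672/5, …
ICs: h(0) = 0, h′(0) = 12.

f: a_k = 3, 3, 6, 9, 15, 24, …
g: a_k = 4, 4, 20, 36, 116, 260, …
Sym-product of L_f,L_g gives L₀ (≤ ord 1).
∫: right-multiply L₀ by Dx.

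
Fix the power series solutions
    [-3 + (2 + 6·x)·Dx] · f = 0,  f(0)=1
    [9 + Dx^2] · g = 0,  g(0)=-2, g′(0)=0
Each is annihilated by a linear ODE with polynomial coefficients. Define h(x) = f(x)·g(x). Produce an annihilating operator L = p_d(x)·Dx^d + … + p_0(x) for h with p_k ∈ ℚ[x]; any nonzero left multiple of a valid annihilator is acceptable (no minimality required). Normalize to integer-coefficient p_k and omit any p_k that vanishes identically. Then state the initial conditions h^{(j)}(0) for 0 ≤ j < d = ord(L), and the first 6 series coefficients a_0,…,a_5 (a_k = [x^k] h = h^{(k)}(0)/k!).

L = (63 + 216·x + 324·x^2) + (-12 - 36·x)·Dx + (4 + 24·x + 36·x^2)·Dx^2  (order 2).
h: a_k = -2, -3, 45/4, 81/8, -675/64, -1053/128, …
ICs: h(0) = -2, h′(0) = -3.

f: a_k = 1, 3/2, -9/8, 27/16, -405/128, 1701/256, …
g: a_k = -2, 0, 9, 0, -27/4, 0, …
Sym-product of L_f,L_g gives L₀ (≤ ord 2).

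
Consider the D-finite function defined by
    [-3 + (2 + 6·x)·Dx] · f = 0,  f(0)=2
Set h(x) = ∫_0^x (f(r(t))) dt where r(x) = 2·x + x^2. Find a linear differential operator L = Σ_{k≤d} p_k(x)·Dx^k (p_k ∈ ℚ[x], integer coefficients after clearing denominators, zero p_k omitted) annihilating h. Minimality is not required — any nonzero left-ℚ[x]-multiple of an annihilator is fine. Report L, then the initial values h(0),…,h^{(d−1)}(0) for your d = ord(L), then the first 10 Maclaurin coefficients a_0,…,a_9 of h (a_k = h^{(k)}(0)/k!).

L = (-3 - 3·x)·Dx + (1 + 6·x + 3·x^2)·Dx^2  (order 2).
h: a_k = 0, 2, 3, -2, 9/2, -63/5, 81/2, -999/7, 4293/8, -8469/4, …
ICs: h(0) = 0, h′(0) = 2.

f: a_k = 2, 3, -9/4, 27/8, -405/64, 1701/128, -15309/512, 72171/1024, -2814669/16384, 14073345/32768, …
Substitute x→r, Dx→(1/r')Dx; clear ⇒ L₀.
h=∫h₀ ⇒ L = L₀·Dx.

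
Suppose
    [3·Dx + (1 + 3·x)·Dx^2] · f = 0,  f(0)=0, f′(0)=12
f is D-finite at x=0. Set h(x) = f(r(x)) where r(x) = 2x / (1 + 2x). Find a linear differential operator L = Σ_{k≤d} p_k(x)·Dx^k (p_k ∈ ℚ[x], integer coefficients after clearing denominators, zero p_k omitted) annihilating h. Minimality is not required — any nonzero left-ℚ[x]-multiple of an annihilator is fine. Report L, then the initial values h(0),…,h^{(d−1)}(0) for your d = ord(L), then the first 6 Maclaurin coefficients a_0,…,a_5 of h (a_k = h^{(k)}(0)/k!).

L = (10 + 32·x)·Dx + (1 + 10·x + 16·x^2)·Dx^2  (order 2).
h: a_k = 0, 24, -120, 672, -4080, 130944/5, …
ICs: h(0) = 0, h′(0) = 24.

f: a_k = 0, 12, -18, 36, -81, 972/5, …
L₀ from L_f via x↦r, Dx↦r'^{-1}Dx.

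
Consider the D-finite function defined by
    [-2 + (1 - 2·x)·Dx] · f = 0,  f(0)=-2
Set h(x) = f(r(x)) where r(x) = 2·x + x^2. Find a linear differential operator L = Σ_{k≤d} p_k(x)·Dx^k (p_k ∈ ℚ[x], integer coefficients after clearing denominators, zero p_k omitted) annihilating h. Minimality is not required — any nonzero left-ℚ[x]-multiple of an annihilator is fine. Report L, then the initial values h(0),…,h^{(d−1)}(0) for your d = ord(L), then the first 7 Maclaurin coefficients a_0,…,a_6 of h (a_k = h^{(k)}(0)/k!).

f: a_k = -2, -4, -8, -16, -32, -64, -128, …
h₀=f(r): pull back L_f along r ⇒ L₀.
L = (4 + 4·x) + (-1 + 4·x + 2·x^2)·Dx  (order 1).
h: a_k = -2, -8, -36, -160, -712, -3168, -14096, …
ICs: h(0) = -2.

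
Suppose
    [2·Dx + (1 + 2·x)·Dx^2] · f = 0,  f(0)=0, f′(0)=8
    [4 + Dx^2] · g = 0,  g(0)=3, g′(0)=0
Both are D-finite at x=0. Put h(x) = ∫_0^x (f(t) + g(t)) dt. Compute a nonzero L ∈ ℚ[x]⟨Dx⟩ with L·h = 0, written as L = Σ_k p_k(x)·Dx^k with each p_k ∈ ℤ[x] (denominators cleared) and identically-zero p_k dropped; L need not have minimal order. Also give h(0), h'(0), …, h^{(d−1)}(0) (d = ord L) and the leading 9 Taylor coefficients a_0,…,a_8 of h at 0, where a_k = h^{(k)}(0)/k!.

L = (56 + 32·x + 32·x^2)·Dx^2 + (12 + 40·x + 48·x^2 + 32·x^3)·Dx^3 + (14 + 8·x + 8·x^2)·Dx^4 + (3 + 10·x + 12·x^2 + 8·x^3)·Dx^5  (order 5).
h: a_k = 0, 3, 4, -14/3, 8/3, -14/5, 64/15, -92/15, 64/7, …
ICs: h(0) = 0, h′(0) = 3, h′′(0) = 8, h′′′(0) = -28, h′′′′(0) = 64.

f: a_k = 0, 8, -8, 32/3, -16, 128/5, -128/3, 512/7, -128, …
g: a_k = 3, 0, -6, 0, 2, 0, -4/15, 0, 2/105, …
f+g: L₀ = lclm(L_f,L_g), ord ≤ 2+2.
h=∫h₀ ⇒ L = L₀·Dx.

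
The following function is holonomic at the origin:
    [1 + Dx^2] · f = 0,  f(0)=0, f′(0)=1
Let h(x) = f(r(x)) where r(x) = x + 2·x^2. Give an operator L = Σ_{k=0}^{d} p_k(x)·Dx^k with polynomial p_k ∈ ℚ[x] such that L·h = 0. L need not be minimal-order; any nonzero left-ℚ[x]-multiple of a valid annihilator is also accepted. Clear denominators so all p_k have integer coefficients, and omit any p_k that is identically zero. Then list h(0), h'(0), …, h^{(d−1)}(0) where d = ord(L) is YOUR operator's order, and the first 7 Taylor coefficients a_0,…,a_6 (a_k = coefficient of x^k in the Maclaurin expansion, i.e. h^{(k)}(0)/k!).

L = (1 + 12·x + 48·x^2 + 64·x^3) - 4·Dx + (1 + 4·x)·Dx^2  (order 2).
h: a_k = 0, 1, 2, -1/6, -1, -239/120, -5/4, …
ICs: h(0) = 0, h′(0) = 1.

f: a_k = 0, 1, 0, -1/6, 0, 1/120, 0, …
f∘r: x↦r, Dx↦Dx/r' in L_f ⇒ L₀.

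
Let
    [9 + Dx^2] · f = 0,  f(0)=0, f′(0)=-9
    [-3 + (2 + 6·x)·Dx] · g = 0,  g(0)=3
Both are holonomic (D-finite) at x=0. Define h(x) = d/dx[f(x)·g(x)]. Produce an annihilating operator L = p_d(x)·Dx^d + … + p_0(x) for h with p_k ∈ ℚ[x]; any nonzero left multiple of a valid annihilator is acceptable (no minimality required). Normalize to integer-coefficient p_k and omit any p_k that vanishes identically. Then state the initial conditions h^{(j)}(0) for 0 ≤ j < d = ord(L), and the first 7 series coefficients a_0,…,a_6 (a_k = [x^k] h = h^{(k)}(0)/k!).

L = (477 + 3888·x + 11016·x^2 + 15552·x^3 + 11664·x^4) + (-12 - 324·x - 1296·x^2 - 1296·x^3)·Dx + (28 + 264·x + 972·x^2 + 1728·x^3 + 1296·x^4)·Dx^2  (order 2).
h: a_k = -27, -81, 1701/8, 243/4, 13851/128, -531441/640, 2149821/1024, …
ICs: h(0) = -27, h′(0) = -81.

f: a_k = 0, -9, 0, 27/2, 0, -243/40, 0, …
g: a_k = 3, 9/2, -27/8, 81/16, -1215/128, 5103/256, -45927/1024, …
h₀=f·g: eliminate ⇒ L₀, order ≤ 2·1.
h=h₀': d/dx-closure on L₀ ⇒ L.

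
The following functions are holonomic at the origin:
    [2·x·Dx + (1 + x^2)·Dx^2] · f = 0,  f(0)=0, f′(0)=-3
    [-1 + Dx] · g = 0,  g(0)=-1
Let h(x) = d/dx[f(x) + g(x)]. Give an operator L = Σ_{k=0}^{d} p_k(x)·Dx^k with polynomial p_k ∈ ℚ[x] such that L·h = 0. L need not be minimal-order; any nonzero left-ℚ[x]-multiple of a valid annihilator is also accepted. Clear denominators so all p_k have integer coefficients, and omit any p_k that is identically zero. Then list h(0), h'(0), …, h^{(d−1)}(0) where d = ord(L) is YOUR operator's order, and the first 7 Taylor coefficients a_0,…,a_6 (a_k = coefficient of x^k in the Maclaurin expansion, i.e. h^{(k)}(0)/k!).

f: a_k = 0, -3, 0, 1, 0, -3/5, 0, …
g: a_k = -1, -1, -1/2, -1/6, -1/24, -1/120, -1/720, …
f+g: L₀ = lclm(L_f,L_g), ord ≤ 2+1.
Derive L from L₀ (diff closure).
L = (2 - 4·x - 2·x^2) + (-3 + 3·x + x^2 - x^3)·Dx + (1 + x + x^2 + x^3)·Dx^2  (order 2).
h: a_k = -4, -1, 5/2, -1/6, -73/24, -1/120, 2159/720, …
ICs: h(0) = -4, h′(0) = -1.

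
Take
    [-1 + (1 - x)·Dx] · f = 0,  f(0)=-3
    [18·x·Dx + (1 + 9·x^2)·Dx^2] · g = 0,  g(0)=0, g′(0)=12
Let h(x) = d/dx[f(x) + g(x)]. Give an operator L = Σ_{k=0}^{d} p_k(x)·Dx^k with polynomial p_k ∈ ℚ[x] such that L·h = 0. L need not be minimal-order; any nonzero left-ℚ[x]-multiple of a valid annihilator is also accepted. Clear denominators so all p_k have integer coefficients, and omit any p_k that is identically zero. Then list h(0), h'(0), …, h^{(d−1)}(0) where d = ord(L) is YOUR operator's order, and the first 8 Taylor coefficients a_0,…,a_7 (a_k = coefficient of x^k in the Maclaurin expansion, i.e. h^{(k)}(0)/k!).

f: a_k = -3, -3, -3, -3, -3, -3, -3, -3, …
g: a_k = 0, 12, 0, -36, 0, 972/5, 0, -8748/7, …
L₀ := lclm(L_f,L_g); ord L₀ ≤ 1+2.
h₀' ⇒ L via d/dx closure of L₀.
L = (-18 + 72·x + 486·x^2) + (12 - 18·x - 180·x^2 + 486·x^3)·Dx + (-1 - 8·x - 72·x^3 + 81·x^4)·Dx^2  (order 2).
h: a_k = 9, -6, -117, -12, 957, -18, -8769, -24, …
ICs: h(0) = 9, h′(0) = -6.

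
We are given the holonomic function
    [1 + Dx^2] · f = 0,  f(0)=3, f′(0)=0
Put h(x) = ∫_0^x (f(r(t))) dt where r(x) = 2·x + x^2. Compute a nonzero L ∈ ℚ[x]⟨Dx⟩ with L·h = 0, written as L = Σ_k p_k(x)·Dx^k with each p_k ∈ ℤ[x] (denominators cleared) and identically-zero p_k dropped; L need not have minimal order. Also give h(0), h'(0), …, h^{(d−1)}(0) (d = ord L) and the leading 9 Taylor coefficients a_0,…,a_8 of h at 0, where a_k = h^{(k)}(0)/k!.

f: a_k = 3, 0, -3/2, 0, 1/8, 0, -1/240, 0, 1/13440, …
L₀ from L_f via x↦r, Dx↦r'^{-1}Dx.
Integrate: L := L₀·Dx.
L = (4 + 12·x + 12·x^2 + 4·x^3)·Dx - Dx^2 + (1 + x)·Dx^3  (order 3).
h: a_k = 0, 3, 0, -2, -3/2, 1/10, 2/3, 41/105, 1/40, …
ICs: h(0) = 0, h′(0) = 3, h′′(0) = 0.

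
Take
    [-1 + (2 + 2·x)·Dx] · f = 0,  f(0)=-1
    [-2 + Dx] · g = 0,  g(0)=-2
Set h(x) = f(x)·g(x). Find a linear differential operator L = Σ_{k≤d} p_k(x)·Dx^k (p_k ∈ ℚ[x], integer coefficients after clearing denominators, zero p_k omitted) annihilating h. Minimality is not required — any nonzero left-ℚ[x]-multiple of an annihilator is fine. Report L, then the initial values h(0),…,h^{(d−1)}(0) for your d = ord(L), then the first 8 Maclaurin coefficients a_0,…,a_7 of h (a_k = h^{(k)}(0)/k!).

f: a_k = -1, -1/2, 1/8, -1/16, 5/128, -7/256, 21/1024, -33/2048, …
g: a_k = -2, -4, -4, -8/3, -4/3, -8/15, -8/45, -16/315, …
h₀=f·g: eliminate ⇒ L₀, order ≤ 1·1.
L = (-5 - 4·x) + (2 + 2·x)·Dx  (order 1).
h: a_k = 2, 5, 23/4, 103/24, 449/192, 1949/1920, 1643/4608, 36047/322560, …
ICs: h(0) = 2.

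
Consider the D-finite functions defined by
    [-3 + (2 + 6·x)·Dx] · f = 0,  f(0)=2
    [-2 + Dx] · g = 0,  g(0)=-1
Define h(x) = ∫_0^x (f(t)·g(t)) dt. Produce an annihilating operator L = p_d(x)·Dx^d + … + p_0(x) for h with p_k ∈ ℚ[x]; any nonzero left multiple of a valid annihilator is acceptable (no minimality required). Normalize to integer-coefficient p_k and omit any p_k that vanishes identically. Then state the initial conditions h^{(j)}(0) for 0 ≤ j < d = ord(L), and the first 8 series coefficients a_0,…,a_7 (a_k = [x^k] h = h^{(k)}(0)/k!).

L = (-7 - 12·x)·Dx + (2 + 6·x)·Dx^2  (order 2).
h: a_k = 0, -2, -7/2, -31/12, -181/96, -241/960, -13279/11520, 276497/161280, …
ICs: h(0) = 0, h′(0) = -2.

f: a_k = 2, 3, -9/4, 27/8, -405/64, 1701/128, -15309/512, 72171/1024, …
g: a_k = -1, -2, -2, -4/3, -2/3, -4/15, -4/45, -8/315, …
L₀ := L_f ⊗_s L_g (sym. prod.), ord ≤ 1.
h=∫₀ˣh₀: take L = L₀·Dx.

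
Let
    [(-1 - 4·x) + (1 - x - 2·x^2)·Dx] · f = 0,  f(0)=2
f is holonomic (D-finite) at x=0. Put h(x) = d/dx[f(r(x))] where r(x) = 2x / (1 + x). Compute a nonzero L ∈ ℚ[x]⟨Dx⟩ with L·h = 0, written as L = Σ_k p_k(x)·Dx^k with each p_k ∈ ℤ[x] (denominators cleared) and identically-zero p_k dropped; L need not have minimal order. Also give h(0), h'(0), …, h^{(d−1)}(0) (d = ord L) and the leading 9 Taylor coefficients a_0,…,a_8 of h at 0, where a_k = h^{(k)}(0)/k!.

f: a_k = 2, 2, 6, 10, 22, 42, 86, 170, 342, …
f∘r: x↦r, Dx↦Dx/r' in L_f ⇒ L₀.
Differentiate: ansatz ord ≤ ord L₀ ⇒ L.
L = (10 + 54·x + 270·x^2 + 162·x^3) + (-1 - 10·x + 90·x^3 + 81·x^4)·Dx  (order 1).
h: a_k = 4, 40, 108, 720, 1620, 9720, 20412, 116640, 236196, …
ICs: h(0) = 4.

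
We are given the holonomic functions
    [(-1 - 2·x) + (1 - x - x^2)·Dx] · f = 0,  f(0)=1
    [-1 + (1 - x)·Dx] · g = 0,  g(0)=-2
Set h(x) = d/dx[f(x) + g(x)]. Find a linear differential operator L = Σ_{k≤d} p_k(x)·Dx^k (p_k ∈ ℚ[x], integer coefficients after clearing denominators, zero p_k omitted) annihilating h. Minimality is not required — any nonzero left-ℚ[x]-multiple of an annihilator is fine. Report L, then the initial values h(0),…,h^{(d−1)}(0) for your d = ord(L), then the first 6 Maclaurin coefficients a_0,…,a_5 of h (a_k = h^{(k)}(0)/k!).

L = (-6 - 24·x - 24·x^3 + 6·x^4) + (6 + 6·x - 6·x^2 - 21·x^4 + 6·x^5)·Dx + (-1 + 2·x - 3·x^2 + 6·x^3 - 2·x^4 - 3·x^5 + x^6)·Dx^2  (order 2).
h: a_k = -1, 0, 3, 12, 30, 66, …
ICs: h(0) = -1, h′(0) = 0.

f: a_k = 1, 1, 2, 3, 5, 8, …
g: a_k = -2, -2, -2, -2, -2, -2, …
f+g: L₀ = lclm(L_f,L_g), ord ≤ 1+1.
h₀' ⇒ L via d/dx closure of L₀.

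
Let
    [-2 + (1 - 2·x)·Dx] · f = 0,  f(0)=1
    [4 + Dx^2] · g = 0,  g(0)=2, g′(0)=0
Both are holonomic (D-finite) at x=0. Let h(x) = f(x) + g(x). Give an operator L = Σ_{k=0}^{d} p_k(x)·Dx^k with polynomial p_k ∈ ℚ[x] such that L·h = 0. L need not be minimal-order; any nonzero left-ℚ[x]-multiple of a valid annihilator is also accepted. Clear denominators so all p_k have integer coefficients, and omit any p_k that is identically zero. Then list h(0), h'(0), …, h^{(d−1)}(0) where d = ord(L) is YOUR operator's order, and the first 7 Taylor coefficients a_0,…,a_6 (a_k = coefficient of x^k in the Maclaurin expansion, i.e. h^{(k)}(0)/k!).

L = (56 - 32·x + 32·x^2) + (-12 + 40·x - 48·x^2 + 32·x^3)·Dx + (14 - 8·x + 8·x^2)·Dx^2 + (-3 + 10·x - 12·x^2 + 8·x^3)·Dx^3  (order 3).
h: a_k = 3, 2, 0, 8, 52/3, 32, 2872/45, …
ICs: h(0) = 3, h′(0) = 2, h′′(0) = 0.

f: a_k = 1, 2, 4, 8, 16, 32, 64, …
g: a_k = 2, 0, -4, 0, 4/3, 0, -8/45, …
f+g: L₀ = lclm(L_f,L_g), ord ≤ 1+2.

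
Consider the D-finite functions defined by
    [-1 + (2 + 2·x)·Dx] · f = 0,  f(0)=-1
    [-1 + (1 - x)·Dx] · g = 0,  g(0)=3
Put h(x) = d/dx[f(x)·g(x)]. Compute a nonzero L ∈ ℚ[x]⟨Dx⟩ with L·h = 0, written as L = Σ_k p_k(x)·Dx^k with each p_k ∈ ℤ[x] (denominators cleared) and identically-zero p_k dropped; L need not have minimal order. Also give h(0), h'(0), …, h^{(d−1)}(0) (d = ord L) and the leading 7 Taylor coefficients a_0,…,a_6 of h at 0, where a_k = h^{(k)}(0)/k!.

f: a_k = -1, -1/2, 1/8, -1/16, 5/128, -7/256, 21/1024, …
g: a_k = 3, 3, 3, 3, 3, 3, 3, …
h₀=f·g: eliminate ⇒ L₀, order ≤ 1·1.
h₀' ⇒ L via d/dx closure of L₀.
L = (11 + 18·x + 3·x^2) + (-6 - 2·x + 6·x^2 + 2·x^3)·Dx  (order 1).
h: a_k = -9/2, -33/4, -207/16, -537/32, -5475/256, -12951/512, -61131/2048, …
ICs: h(0) = -9/2.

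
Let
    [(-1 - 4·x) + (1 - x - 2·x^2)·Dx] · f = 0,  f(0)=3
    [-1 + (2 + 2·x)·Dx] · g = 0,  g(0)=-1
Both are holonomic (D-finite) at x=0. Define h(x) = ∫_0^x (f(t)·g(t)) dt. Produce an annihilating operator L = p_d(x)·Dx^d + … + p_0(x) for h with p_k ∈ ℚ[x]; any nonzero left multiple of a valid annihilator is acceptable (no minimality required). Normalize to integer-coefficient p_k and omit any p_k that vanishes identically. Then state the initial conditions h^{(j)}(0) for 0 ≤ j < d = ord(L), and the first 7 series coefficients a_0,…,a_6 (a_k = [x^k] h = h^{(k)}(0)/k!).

f: a_k = 3, 3, 9, 15, 33, 63, 129, …
g: a_k = -1, -1/2, 1/8, -1/16, 5/128, -7/256, 21/1024, …
L₀ := L_f ⊗_s L_g (sym. prod.), ord ≤ 1.
h=∫h₀ ⇒ L = L₀·Dx.
L = (3 + 6·x)·Dx + (-2 + 2·x + 4·x^2)·Dx^2  (order 2).
h: a_k = 0, -3, -9/4, -27/8, -309/64, -5049/640, -6669/512, …
ICs: h(0) = 0, h′(0) = -3.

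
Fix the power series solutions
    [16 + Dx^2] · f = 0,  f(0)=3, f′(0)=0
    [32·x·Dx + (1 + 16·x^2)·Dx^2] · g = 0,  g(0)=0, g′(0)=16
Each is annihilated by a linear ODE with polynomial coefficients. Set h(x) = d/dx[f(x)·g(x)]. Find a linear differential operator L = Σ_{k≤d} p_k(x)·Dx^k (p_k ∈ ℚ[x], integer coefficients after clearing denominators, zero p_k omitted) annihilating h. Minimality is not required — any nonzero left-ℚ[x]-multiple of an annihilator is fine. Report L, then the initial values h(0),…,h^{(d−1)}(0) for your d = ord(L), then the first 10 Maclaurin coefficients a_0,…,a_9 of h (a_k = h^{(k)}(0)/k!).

f: a_k = 3, 0, -24, 0, 32, 0, -256/15, 0, 512/105, 0, …
g: a_k = 0, 16, 0, -256/3, 0, 4096/5, 0, -65536/7, 0, 1048576/9, …
L₀ := L_f ⊗_s L_g (sym. prod.), ord ≤ 4.
h=h₀': d/dx-closure on L₀ ⇒ L.
L = (14080 + 602112·x^2 + 15106048·x^4 + 50331648·x^6 + 100663296·x^8 + 268435456·x^10 + 2147483648·x^12) + (8704·x + 581632·x^3 + 9175040·x^5 + 41943040·x^7 + 167772160·x^9 + 536870912·x^11)·Dx + (960 + 43520·x^2 + 1093632·x^4 + 4849664·x^6 + 16777216·x^8 + 67108864·x^10 + 268435456·x^12)·Dx^2 + (544·x + 36352·x^3 + 573440·x^5 + 2621440·x^7 + 10485760·x^9 + 33554432·x^11)·Dx^3 + (5 + 368·x^2 + 9344·x^4 + 106496·x^6 + 655360·x^8 + 3145728·x^10 + 8388608·x^12)·Dx^4  (order 4).
h: a_k = 48, 0, -1920, 0, 25088, 0, -5328896/15, 0, 189620224/35, 0, …
ICs: h(0) = 48, h′(0) = 0, h′′(0) = -3840, h′′′(0) = 0.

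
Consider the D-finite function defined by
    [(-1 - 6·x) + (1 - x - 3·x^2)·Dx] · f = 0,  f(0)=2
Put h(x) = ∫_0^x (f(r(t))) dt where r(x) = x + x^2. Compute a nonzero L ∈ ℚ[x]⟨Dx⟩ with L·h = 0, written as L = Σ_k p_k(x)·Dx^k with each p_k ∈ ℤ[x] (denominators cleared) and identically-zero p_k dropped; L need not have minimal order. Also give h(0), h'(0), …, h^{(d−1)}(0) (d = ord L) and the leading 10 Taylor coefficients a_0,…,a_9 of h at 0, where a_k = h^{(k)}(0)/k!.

L = (1 + 8·x + 18·x^2 + 12·x^3)·Dx + (-1 + x + 4·x^2 + 6·x^3 + 3·x^4)·Dx^2  (order 2).
h: a_k = 0, 2, 1, 10/3, 15/2, 88/5, 137/3, 836/7, 1275/4, 7802/9, …
ICs: h(0) = 0, h′(0) = 2.

f: a_k = 2, 2, 8, 14, 38, 80, 194, 434, 1016, 2318, …
L₀ from L_f via x↦r, Dx↦r'^{-1}Dx.
h=∫₀ˣh₀: take L = L₀·Dx.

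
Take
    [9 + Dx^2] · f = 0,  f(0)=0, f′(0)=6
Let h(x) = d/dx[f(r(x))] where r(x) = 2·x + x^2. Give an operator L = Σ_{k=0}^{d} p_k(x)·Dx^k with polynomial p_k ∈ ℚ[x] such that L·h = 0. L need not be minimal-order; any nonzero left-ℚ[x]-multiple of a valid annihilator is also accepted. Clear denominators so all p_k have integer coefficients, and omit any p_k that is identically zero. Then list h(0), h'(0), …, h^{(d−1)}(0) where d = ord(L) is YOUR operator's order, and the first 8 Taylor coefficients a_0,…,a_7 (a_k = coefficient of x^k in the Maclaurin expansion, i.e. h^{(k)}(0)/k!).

L = (39 + 144·x + 216·x^2 + 144·x^3 + 36·x^4) + (-3 - 3·x)·Dx + (1 + 2·x + x^2)·Dx^2  (order 2).
h: a_k = 12, 12, -216, -432, 378, 1890, 7452/5, -9072/5, …
ICs: h(0) = 12, h′(0) = 12.

f: a_k = 0, 6, 0, -9, 0, 81/20, 0, -243/280, …
h₀=f(r): pull back L_f along r ⇒ L₀.
Derive L from L₀ (diff closure).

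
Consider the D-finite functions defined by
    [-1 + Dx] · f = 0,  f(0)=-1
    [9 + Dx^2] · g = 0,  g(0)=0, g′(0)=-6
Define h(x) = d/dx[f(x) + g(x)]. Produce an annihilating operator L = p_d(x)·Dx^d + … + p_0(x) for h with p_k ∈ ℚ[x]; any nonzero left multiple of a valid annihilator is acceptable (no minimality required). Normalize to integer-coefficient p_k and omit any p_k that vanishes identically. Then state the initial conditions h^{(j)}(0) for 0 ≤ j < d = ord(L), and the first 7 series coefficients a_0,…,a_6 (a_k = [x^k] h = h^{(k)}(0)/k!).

f: a_k = -1, -1, -1/2, -1/6, -1/24, -1/120, -1/720, …
g: a_k = 0, -6, 0, 9, 0, -81/20, 0, …
h₀=f+g: left-lcm gives L₀, ord ≤ 3.
h=h₀': d/dx-closure on L₀ ⇒ L.
L = 9 - 9·Dx + Dx^2 - Dx^3  (order 3).
h: a_k = -7, -1, 53/2, -1/6, -487/24, -1/120, 4373/720, …
ICs: h(0) = -7, h′(0) = -1, h′′(0) = 53.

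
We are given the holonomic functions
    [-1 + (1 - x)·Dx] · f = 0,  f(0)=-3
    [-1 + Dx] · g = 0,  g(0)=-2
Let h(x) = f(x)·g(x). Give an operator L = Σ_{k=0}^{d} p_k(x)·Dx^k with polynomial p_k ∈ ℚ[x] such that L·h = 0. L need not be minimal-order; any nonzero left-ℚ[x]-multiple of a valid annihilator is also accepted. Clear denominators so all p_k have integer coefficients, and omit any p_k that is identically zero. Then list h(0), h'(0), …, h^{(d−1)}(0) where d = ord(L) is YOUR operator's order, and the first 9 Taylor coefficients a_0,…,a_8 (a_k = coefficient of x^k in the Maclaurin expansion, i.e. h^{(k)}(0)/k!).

f: a_k = -3, -3, -3, -3, -3, -3, -3, -3, -3, …
g: a_k = -2, -2, -1, -1/3, -1/12, -1/60, -1/360, -1/2520, -1/20160, …
Sym-product of L_f,L_g gives L₀ (≤ ord 1).
L = (2 - x) + (-1 + x)·Dx  (order 1).
h: a_k = 6, 12, 15, 16, 65/4, 163/10, 1957/120, 685/42, 109601/6720, …
ICs: h(0) = 6.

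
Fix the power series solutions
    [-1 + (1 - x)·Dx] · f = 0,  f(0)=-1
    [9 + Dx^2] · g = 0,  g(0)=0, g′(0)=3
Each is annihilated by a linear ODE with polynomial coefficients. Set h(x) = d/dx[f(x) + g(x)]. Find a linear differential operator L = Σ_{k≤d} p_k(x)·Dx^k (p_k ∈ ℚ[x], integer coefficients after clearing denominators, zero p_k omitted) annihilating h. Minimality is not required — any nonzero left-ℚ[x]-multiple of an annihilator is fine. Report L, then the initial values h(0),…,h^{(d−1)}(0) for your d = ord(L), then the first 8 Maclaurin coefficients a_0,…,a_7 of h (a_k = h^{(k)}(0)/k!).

f: a_k = -1, -1, -1, -1, -1, -1, -1, -1, …
g: a_k = 0, 3, 0, -9/2, 0, 81/40, 0, -243/560, …
h₀=f+g: left-lcm gives L₀, ord ≤ 3.
Derive L from L₀ (diff closure).
L = (126 - 108·x + 54·x^2) + (-45 + 99·x - 81·x^2 + 27·x^3)·Dx + (14 - 12·x + 6·x^2)·Dx^2 + (-5 + 11·x - 9·x^2 + 3·x^3)·Dx^3  (order 3).
h: a_k = 2, -2, -33/2, -4, 41/8, -6, -803/80, -8, …
ICs: h(0) = 2, h′(0) = -2, h′′(0) = -33.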